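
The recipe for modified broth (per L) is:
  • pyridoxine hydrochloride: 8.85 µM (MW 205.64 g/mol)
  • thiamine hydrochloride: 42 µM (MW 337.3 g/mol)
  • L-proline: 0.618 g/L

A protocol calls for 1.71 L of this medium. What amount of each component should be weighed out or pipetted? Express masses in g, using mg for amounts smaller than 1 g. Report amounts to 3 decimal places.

Scale factor relative to 1 L: 1.71.
pyridoxine hydrochloride: 8.85 µmol/L × 205.64 g/mol × 1.71 L ÷ 1000 = 3.112 mg
thiamine hydrochloride: 42 µmol/L × 337.3 g/mol × 1.71 L ÷ 1000 = 24.225 mg
L-proline: 0.618 g/L × 1.71 L = 1.057 g

pyridoxine hydrochloride 3.112 mg; thiamine hydrochloride 24.225 mg; L-proline 1.057 g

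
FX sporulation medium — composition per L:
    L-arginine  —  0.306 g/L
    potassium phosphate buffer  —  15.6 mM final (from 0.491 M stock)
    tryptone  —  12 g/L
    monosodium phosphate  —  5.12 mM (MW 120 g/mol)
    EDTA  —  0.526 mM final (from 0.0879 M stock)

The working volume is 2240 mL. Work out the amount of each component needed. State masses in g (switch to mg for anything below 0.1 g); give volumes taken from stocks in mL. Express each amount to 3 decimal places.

Target volume = 2240 mL = 2.24 L.
L-arginine: 0.306 g/L × 2.24 L = 0.685 g
potassium phosphate buffer: V = C2·V2/C1 = 15.6 mM × 2240 mL ÷ 491 mM = 71.169 mL
tryptone: 12 g/L × 2.24 L = 26.880 g
monosodium phosphate: 5.12 mmol/L × 120 g/mol × 2.24 L ÷ 1000 = 1.376 g
EDTA: V = C2·V2/C1 = 0.526 mM × 2240 mL ÷ 87.9 mM = 13.404 mL

L-arginine 0.685 g; potassium phosphate buffer 71.169 mL; tryptone 26.880 g; monosodium phosphate 1.376 g; EDTA 13.404 mL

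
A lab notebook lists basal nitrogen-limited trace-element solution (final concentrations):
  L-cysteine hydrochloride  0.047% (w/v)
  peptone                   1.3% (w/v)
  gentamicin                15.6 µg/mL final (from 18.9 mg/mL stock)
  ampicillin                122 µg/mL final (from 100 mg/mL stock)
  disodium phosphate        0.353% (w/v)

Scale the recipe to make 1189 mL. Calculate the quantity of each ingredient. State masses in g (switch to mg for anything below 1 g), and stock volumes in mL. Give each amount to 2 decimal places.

Target volume = 1189 mL = 1.189 L.
L-cysteine hydrochloride: 0.047% w/v = 0.47 g/L → 0.47 × 1.189 L = 0.55883 g = 558.83 mg
peptone: 1.3 g per 100 mL × 1189 mL ÷ 100 = 15.46 g
gentamicin: dilute stock: 15.6 µg/mL × 1189 mL ÷ 18900 µg/mL = 0.98 mL
ampicillin: dilute stock: 122 µg/mL × 1189 mL ÷ 100000 µg/mL = 1.45 mL
disodium phosphate: 0.353 g per 100 mL × 1189 mL ÷ 100 = 4.20 g

L-cysteine hydrochloride 558.83 mg; peptone 15.46 g; gentamicin 0.98 mL; ampicillin 1.45 mL; disodium phosphate 4.20 g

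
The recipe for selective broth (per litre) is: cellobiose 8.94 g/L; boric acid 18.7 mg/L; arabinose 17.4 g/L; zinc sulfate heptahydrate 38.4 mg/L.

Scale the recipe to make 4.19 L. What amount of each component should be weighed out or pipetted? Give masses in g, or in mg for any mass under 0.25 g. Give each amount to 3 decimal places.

cellobiose 37.459 g; boric acid 78.353 mg; arabinose 72.906 g; zinc sulfate heptahydrate 160.896 mg

Scale factor relative to 1 L: 4.19.
cellobiose: 8.94 g/L × 4.19 L = 37.459 g
boric acid: 18.7 mg/L × 4.19 L = 78.353 mg
arabinose: 17.4 g/L × 4.19 L = 72.906 g
zinc sulfate heptahydrate: 38.4 mg/L × 4.19 L = 160.896 mg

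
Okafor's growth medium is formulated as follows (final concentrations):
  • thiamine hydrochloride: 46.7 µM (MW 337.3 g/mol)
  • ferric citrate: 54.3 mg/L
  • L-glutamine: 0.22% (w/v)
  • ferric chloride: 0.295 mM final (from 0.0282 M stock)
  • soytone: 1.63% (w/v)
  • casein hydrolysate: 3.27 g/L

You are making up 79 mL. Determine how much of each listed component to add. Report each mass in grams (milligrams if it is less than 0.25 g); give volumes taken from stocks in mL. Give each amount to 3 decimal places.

thiamine hydrochloride 1.244 mg; ferric citrate 4.290 mg; L-glutamine 173.800 mg; ferric chloride 0.826 mL; soytone 1.288 g; casein hydrolysate 0.258 g

Working volume: 79 mL = 0.079 L.
thiamine hydrochloride: 46.7 µmol/L × 337.3 g/mol × 0.079 L ÷ 1000 = 1.244 mg
ferric citrate: 54.3 mg/L × 0.079 L = 4.290 mg
L-glutamine: 0.22 g per 100 mL × 79 mL ÷ 100 = 0.1738 g = 173.800 mg
ferric chloride: C1V1 = C2V2 → 0.295 mM × 79 mL ÷ 28.2 mM = 0.826 mL
soytone: 1.63% w/v = 16.3 g/L → 16.3 × 0.079 L = 1.288 g
casein hydrolysate: 3.27 g/L × 0.079 L = 0.258 g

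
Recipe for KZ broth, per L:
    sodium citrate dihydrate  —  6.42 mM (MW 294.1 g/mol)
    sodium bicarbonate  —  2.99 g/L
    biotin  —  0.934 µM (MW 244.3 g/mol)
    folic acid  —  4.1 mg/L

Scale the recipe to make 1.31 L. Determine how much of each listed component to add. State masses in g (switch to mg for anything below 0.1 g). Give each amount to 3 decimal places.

Scale factor relative to 1 L: 1.31.
sodium citrate dihydrate: 6.42 mmol/L × 294.1 g/mol × 1.31 L ÷ 1000 = 2.473 g
sodium bicarbonate: 2.99 g/L × 1.31 L = 3.917 g
biotin: 0.934 µmol/L × 244.3 g/mol × 1.31 L ÷ 1000 = 0.299 mg
folic acid: 4.1 mg/L × 1.31 L = 5.371 mg

sodium citrate dihydrate 2.473 g; sodium bicarbonate 3.917 g; biotin 0.299 mg; folic acid 5.371 mg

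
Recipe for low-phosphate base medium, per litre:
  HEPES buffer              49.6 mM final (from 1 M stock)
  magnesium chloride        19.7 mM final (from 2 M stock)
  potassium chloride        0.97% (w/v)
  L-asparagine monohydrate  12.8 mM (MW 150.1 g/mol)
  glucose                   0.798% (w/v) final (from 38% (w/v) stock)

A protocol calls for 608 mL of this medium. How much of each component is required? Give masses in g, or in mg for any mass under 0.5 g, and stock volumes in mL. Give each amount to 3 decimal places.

Working volume: 608 mL = 0.608 L.
HEPES buffer: C1V1 = C2V2 → 49.6 mM × 608 mL ÷ 1000 mM = 30.157 mL
magnesium chloride: V = C2·V2/C1 = 19.7 mM × 608 mL ÷ 2000 mM = 5.989 mL
potassium chloride: 0.97% w/v = 9.7 g/L → 9.7 × 0.608 L = 5.898 g
L-asparagine monohydrate: 12.8 mmol/L × 150.1 g/mol × 0.608 L ÷ 1000 = 1.168 g
glucose: V = C2·V2/C1 = 0.798% ÷ 38% × 608 mL = 12.768 mL

HEPES buffer 30.157 mL; magnesium chloride 5.989 mL; potassium chloride 5.898 g; L-asparagine monohydrate 1.168 g; glucose 12.768 mL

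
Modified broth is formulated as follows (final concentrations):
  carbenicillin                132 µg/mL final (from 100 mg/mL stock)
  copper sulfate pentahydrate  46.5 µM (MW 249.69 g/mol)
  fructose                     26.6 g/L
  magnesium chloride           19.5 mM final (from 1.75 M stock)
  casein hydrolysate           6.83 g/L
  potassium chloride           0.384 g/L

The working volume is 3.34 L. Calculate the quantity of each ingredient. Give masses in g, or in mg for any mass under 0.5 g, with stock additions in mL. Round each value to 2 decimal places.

carbenicillin 4.41 mL; copper sulfate pentahydrate 38.78 mg; fructose 88.84 g; magnesium chloride 37.22 mL; casein hydrolysate 22.81 g; potassium chloride 1.28 g

Working volume: 3.34 L.
carbenicillin: V = C2·V2/C1 = 132 µg/mL × 3340 mL ÷ 100000 µg/mL = 4.41 mL
copper sulfate pentahydrate: 46.5 µmol/L × 249.69 g/mol × 3.34 L ÷ 1000 = 38.78 mg
fructose: 26.6 g/L × 3.34 L = 88.84 g
magnesium chloride: V = C2·V2/C1 = 19.5 mM × 3340 mL ÷ 1750 mM = 37.22 mL
casein hydrolysate: 6.83 g/L × 3.34 L = 22.81 g
potassium chloride: 0.384 g/L × 3.34 L = 1.28 g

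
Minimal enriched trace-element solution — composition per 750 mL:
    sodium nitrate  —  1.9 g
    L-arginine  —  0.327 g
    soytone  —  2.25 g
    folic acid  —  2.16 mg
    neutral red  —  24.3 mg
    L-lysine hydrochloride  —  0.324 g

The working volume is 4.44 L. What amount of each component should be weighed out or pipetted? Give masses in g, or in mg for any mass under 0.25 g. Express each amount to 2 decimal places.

Ratio of target to recipe volume: 4440 / 750 = 5.92.
sodium nitrate: 1.9 g × (4440 mL / 750 mL) = 11.25 g
L-arginine: 0.327 g × (4440 mL / 750 mL) = 1.94 g
soytone: 2.25 g × (4440 mL / 750 mL) = 13.32 g
folic acid: 2.16 mg × (4440 mL / 750 mL) = 12.79 mg
neutral red: 24.3 mg × (4440 mL / 750 mL) = 143.86 mg
L-lysine hydrochloride: 0.324 g × (4440 mL / 750 mL) = 1.92 g

sodium nitrate 11.25 g; L-arginine 1.94 g; soytone 13.32 g; folic acid 12.79 mg; neutral red 143.86 mg; L-lysine hydrochloride 1.92 g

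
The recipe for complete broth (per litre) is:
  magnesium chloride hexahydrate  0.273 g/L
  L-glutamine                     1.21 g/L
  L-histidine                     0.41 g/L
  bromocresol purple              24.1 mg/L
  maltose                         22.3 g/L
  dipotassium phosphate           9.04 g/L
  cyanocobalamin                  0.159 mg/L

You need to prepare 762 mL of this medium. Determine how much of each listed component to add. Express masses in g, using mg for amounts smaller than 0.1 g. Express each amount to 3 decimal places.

magnesium chloride hexahydrate 0.208 g; L-glutamine 0.922 g; L-histidine 0.312 g; bromocresol purple 18.364 mg; maltose 16.993 g; dipotassium phosphate 6.888 g; cyanocobalamin 0.121 mg

Working volume: 762 mL = 0.762 L.
magnesium chloride hexahydrate: 0.273 g/L × 0.762 L = 0.208 g
L-glutamine: 1.21 g/L × 0.762 L = 0.922 g
L-histidine: 0.41 g/L × 0.762 L = 0.312 g
bromocresol purple: 24.1 mg/L × 0.762 L = 18.364 mg
maltose: 22.3 g/L × 0.762 L = 16.993 g
dipotassium phosphate: 9.04 g/L × 0.762 L = 6.888 g
cyanocobalamin: 0.159 mg/L × 0.762 L = 0.121 mg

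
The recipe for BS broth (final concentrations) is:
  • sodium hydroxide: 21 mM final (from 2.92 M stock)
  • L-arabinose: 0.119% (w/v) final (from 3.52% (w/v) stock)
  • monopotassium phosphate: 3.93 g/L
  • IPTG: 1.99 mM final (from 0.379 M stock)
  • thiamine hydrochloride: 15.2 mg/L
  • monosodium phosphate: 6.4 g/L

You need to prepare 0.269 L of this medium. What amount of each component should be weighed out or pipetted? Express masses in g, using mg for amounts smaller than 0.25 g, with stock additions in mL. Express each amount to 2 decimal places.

Working volume: 0.269 L.
sodium hydroxide: V = C2·V2/C1 = 21 mM × 269 mL ÷ 2920 mM = 1.93 mL
L-arabinose: V = C2·V2/C1 = 0.119% ÷ 3.52% × 269 mL = 9.09 mL
monopotassium phosphate: 3.93 g/L × 0.269 L = 1.06 g
IPTG: C1V1 = C2V2 → 1.99 mM × 269 mL ÷ 379 mM = 1.41 mL
thiamine hydrochloride: 15.2 mg/L × 0.269 L = 4.09 mg
monosodium phosphate: 6.4 g/L × 0.269 L = 1.72 g

sodium hydroxide 1.93 mL; L-arabinose 9.09 mL; monopotassium phosphate 1.06 g; IPTG 1.41 mL; thiamine hydrochloride 4.09 mg; monosodium phosphate 1.72 g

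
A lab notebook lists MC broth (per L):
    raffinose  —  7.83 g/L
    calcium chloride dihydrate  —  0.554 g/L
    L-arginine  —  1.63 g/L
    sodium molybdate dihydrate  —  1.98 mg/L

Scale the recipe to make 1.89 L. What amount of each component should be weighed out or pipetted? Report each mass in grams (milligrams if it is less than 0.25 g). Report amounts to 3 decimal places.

raffinose 14.799 g; calcium chloride dihydrate 1.047 g; L-arginine 3.081 g; sodium molybdate dihydrate 3.742 mg

Working volume: 1.89 L.
raffinose: 7.83 g/L × 1.89 L = 14.799 g
calcium chloride dihydrate: 0.554 g/L × 1.89 L = 1.047 g
L-arginine: 1.63 g/L × 1.89 L = 3.081 g
sodium molybdate dihydrate: 1.98 mg/L × 1.89 L = 3.742 mg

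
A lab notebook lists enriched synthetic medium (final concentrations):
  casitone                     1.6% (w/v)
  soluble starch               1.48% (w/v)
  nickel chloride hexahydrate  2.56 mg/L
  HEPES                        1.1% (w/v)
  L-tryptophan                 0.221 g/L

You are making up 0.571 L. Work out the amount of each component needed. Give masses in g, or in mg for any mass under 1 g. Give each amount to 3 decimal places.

casitone 9.136 g; soluble starch 8.451 g; nickel chloride hexahydrate 1.462 mg; HEPES 6.281 g; L-tryptophan 126.191 mg

Working volume: 0.571 L.
casitone: 1.6% w/v = 16 g/L → 16 × 0.571 L = 9.136 g
soluble starch: 1.48% w/v = 14.8 g/L → 14.8 × 0.571 L = 8.451 g
nickel chloride hexahydrate: 2.56 mg/L × 0.571 L = 1.462 mg
HEPES: 1.1% w/v = 11 g/L → 11 × 0.571 L = 6.281 g
L-tryptophan: 0.221 g/L × 0.571 L = 0.126191 g = 126.191 mg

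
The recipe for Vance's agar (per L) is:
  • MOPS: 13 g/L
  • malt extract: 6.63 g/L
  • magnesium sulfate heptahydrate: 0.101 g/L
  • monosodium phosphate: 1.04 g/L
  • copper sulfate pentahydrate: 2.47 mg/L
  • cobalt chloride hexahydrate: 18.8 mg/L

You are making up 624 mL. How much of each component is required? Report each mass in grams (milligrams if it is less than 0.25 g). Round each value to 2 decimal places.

Working volume: 624 mL = 0.624 L.
MOPS: 13 g/L × 0.624 L = 8.11 g
malt extract: 6.63 g/L × 0.624 L = 4.14 g
magnesium sulfate heptahydrate: 0.101 g/L × 0.624 L = 0.063024 g = 63.02 mg
monosodium phosphate: 1.04 g/L × 0.624 L = 0.65 g
copper sulfate pentahydrate: 2.47 mg/L × 0.624 L = 1.54 mg
cobalt chloride hexahydrate: 18.8 mg/L × 0.624 L = 11.73 mg

MOPS 8.11 g; malt extract 4.14 g; magnesium sulfate heptahydrate 63.02 mg; monosodium phosphate 0.65 g; copper sulfate pentahydrate 1.54 mg; cobalt chloride hexahydrate 11.73 mg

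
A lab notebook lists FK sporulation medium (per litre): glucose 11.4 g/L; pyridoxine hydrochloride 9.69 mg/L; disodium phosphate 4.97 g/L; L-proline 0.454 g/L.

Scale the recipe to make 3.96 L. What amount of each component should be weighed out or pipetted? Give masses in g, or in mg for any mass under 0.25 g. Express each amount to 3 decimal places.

glucose 45.144 g; pyridoxine hydrochloride 38.372 mg; disodium phosphate 19.681 g; L-proline 1.798 g

Working volume: 3.96 L.
glucose: 11.4 g/L × 3.96 L = 45.144 g
pyridoxine hydrochloride: 9.69 mg/L × 3.96 L = 38.372 mg
disodium phosphate: 4.97 g/L × 3.96 L = 19.681 g
L-proline: 0.454 g/L × 3.96 L = 1.798 g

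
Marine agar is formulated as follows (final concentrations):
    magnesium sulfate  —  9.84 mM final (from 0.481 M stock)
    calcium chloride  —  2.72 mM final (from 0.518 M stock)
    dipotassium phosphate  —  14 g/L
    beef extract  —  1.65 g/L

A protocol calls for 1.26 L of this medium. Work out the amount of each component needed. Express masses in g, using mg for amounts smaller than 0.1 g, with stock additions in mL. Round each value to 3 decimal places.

Working volume: 1.26 L.
magnesium sulfate: dilute stock: 9.84 mM × 1260 mL ÷ 481 mM = 25.776 mL
calcium chloride: C1V1 = C2V2 → 2.72 mM × 1260 mL ÷ 518 mM = 6.616 mL
dipotassium phosphate: 14 g/L × 1.26 L = 17.640 g
beef extract: 1.65 g/L × 1.26 L = 2.079 g

magnesium sulfate 25.776 mL; calcium chloride 6.616 mL; dipotassium phosphate 17.640 g; beef extract 2.079 g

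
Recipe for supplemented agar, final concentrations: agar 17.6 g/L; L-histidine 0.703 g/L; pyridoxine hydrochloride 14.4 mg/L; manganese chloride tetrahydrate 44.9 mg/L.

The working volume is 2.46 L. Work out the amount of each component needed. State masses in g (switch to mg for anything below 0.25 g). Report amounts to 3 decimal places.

Scale factor relative to 1 L: 2.46.
agar: 17.6 g/L × 2.46 L = 43.296 g
L-histidine: 0.703 g/L × 2.46 L = 1.729 g
pyridoxine hydrochloride: 14.4 mg/L × 2.46 L = 35.424 mg
manganese chloride tetrahydrate: 44.9 mg/L × 2.46 L = 110.454 mg

agar 43.296 g; L-histidine 1.729 g; pyridoxine hydrochloride 35.424 mg; manganese chloride tetrahydrate 110.454 mg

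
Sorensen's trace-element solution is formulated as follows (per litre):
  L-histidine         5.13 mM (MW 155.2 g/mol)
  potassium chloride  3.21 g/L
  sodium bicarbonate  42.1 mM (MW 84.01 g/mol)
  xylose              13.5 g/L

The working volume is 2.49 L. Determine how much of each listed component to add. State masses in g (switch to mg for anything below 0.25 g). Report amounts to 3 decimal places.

L-histidine 1.982 g; potassium chloride 7.993 g; sodium bicarbonate 8.807 g; xylose 33.615 g

Working volume: 2.49 L.
L-histidine: 5.13 mmol/L × 155.2 g/mol × 2.49 L ÷ 1000 = 1.982 g
potassium chloride: 3.21 g/L × 2.49 L = 7.993 g
sodium bicarbonate: 42.1 mmol/L × 84.01 g/mol × 2.49 L ÷ 1000 = 8.807 g
xylose: 13.5 g/L × 2.49 L = 33.615 g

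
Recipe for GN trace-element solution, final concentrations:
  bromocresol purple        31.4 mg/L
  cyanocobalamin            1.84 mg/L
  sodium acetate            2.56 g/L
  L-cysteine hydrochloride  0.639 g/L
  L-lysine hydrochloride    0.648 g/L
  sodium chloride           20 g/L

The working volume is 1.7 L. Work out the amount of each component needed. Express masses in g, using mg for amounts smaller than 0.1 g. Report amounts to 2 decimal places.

Working volume: 1.7 L.
bromocresol purple: 31.4 mg/L × 1.7 L = 53.38 mg
cyanocobalamin: 1.84 mg/L × 1.7 L = 3.13 mg
sodium acetate: 2.56 g/L × 1.7 L = 4.35 g
L-cysteine hydrochloride: 0.639 g/L × 1.7 L = 1.09 g
L-lysine hydrochloride: 0.648 g/L × 1.7 L = 1.10 g
sodium chloride: 20 g/L × 1.7 L = 34.00 g

bromocresol purple 53.38 mg; cyanocobalamin 3.13 mg; sodium acetate 4.35 g; L-cysteine hydrochloride 1.09 g; L-lysine hydrochloride 1.10 g; sodium chloride 34.00 g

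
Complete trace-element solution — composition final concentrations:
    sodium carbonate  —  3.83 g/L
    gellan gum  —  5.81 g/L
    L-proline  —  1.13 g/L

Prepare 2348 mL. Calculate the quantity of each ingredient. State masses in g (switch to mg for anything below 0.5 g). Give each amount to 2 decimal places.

Working volume: 2348 mL = 2.348 L.
sodium carbonate: 3.83 g/L × 2.348 L = 8.99 g
gellan gum: 5.81 g/L × 2.348 L = 13.64 g
L-proline: 1.13 g/L × 2.348 L = 2.65 g

sodium carbonate 8.99 g; gellan gum 13.64 g; L-proline 2.65 g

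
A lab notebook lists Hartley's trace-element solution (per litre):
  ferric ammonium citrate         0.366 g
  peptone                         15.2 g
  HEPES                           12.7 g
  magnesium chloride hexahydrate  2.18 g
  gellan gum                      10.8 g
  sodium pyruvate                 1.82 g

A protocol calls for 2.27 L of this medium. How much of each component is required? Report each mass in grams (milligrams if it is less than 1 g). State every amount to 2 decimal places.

ferric ammonium citrate 830.82 mg; peptone 34.50 g; HEPES 28.83 g; magnesium chloride hexahydrate 4.95 g; gellan gum 24.52 g; sodium pyruvate 4.13 g

Ratio of target to recipe volume: 2270 / 1000 = 2.27.
ferric ammonium citrate: 0.366 g × (2270 mL / 1000 mL) = 0.83082 g = 830.82 mg
peptone: 15.2 g × (2270 mL / 1000 mL) = 34.50 g
HEPES: 12.7 g × (2270 mL / 1000 mL) = 28.83 g
magnesium chloride hexahydrate: 2.18 g × (2270 mL / 1000 mL) = 4.95 g
gellan gum: 10.8 g × (2270 mL / 1000 mL) = 24.52 g
sodium pyruvate: 1.82 g × (2270 mL / 1000 mL) = 4.13 g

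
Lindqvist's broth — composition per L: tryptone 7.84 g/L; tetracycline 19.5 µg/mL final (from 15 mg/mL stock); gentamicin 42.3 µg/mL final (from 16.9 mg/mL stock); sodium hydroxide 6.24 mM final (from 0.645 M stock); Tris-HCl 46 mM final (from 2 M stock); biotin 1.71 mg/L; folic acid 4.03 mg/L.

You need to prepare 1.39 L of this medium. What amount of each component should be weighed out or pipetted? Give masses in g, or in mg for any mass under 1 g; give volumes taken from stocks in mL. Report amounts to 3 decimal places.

tryptone 10.898 g; tetracycline 1.807 mL; gentamicin 3.479 mL; sodium hydroxide 13.447 mL; Tris-HCl 31.970 mL; biotin 2.377 mg; folic acid 5.602 mg

Scale factor relative to 1 L: 1.39.
tryptone: 7.84 g/L × 1.39 L = 10.898 g
tetracycline: V = C2·V2/C1 = 19.5 µg/mL × 1390 mL ÷ 15000 µg/mL = 1.807 mL
gentamicin: V = C2·V2/C1 = 42.3 µg/mL × 1390 mL ÷ 16900 µg/mL = 3.479 mL
sodium hydroxide: dilute stock: 6.24 mM × 1390 mL ÷ 645 mM = 13.447 mL
Tris-HCl: V = C2·V2/C1 = 46 mM × 1390 mL ÷ 2000 mM = 31.970 mL
biotin: 1.71 mg/L × 1.39 L = 2.377 mg
folic acid: 4.03 mg/L × 1.39 L = 5.602 mg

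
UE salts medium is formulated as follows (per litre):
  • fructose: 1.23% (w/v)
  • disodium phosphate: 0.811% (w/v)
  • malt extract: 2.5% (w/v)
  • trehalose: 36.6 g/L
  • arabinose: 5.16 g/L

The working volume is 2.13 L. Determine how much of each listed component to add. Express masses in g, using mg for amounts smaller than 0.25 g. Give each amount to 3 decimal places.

fructose 26.199 g; disodium phosphate 17.274 g; malt extract 53.250 g; trehalose 77.958 g; arabinose 10.991 g

Scale factor relative to 1 L: 2.13.
fructose: 1.23 g per 100 mL × 2130 mL ÷ 100 = 26.199 g
disodium phosphate: 0.811 g per 100 mL × 2130 mL ÷ 100 = 17.274 g
malt extract: 2.5% w/v = 25 g/L → 25 × 2.13 L = 53.250 g
trehalose: 36.6 g/L × 2.13 L = 77.958 g
arabinose: 5.16 g/L × 2.13 L = 10.991 g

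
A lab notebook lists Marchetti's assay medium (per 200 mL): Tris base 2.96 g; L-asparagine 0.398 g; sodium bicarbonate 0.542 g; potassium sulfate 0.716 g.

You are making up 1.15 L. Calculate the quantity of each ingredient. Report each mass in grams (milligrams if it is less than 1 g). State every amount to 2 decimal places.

Ratio of target to recipe volume: 1150 / 200 = 5.75.
Tris base: 2.96 g × (1150 mL / 200 mL) = 17.02 g
L-asparagine: 0.398 g × (1150 mL / 200 mL) = 2.29 g
sodium bicarbonate: 0.542 g × (1150 mL / 200 mL) = 3.12 g
potassium sulfate: 0.716 g × (1150 mL / 200 mL) = 4.12 g

Tris base 17.02 g; L-asparagine 2.29 g; sodium bicarbonate 3.12 g; potassium sulfate 4.12 g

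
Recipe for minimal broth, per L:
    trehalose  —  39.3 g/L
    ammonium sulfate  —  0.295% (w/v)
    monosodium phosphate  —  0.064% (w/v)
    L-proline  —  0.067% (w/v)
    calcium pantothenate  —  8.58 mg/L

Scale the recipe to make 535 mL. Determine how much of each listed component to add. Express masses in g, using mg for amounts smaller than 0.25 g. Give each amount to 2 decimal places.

Working volume: 535 mL = 0.535 L.
trehalose: 39.3 g/L × 0.535 L = 21.03 g
ammonium sulfate: 0.295% w/v = 2.95 g/L → 2.95 × 0.535 L = 1.58 g
monosodium phosphate: 0.064% w/v = 0.64 g/L → 0.64 × 0.535 L = 0.34 g
L-proline: 0.067% w/v = 0.67 g/L → 0.67 × 0.535 L = 0.36 g
calcium pantothenate: 8.58 mg/L × 0.535 L = 4.59 mg

trehalose 21.03 g; ammonium sulfate 1.58 g; monosodium phosphate 0.34 g; L-proline 0.36 g; calcium pantothenate 4.59 mg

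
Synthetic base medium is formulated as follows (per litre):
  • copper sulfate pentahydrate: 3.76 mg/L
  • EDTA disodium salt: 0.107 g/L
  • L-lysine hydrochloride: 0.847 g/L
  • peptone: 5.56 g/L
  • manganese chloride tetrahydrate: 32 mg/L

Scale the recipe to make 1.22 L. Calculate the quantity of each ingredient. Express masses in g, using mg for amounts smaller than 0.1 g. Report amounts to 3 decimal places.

copper sulfate pentahydrate 4.587 mg; EDTA disodium salt 0.131 g; L-lysine hydrochloride 1.033 g; peptone 6.783 g; manganese chloride tetrahydrate 39.040 mg

Scale factor relative to 1 L: 1.22.
copper sulfate pentahydrate: 3.76 mg/L × 1.22 L = 4.587 mg
EDTA disodium salt: 0.107 g/L × 1.22 L = 0.131 g
L-lysine hydrochloride: 0.847 g/L × 1.22 L = 1.033 g
peptone: 5.56 g/L × 1.22 L = 6.783 g
manganese chloride tetrahydrate: 32 mg/L × 1.22 L = 39.040 mg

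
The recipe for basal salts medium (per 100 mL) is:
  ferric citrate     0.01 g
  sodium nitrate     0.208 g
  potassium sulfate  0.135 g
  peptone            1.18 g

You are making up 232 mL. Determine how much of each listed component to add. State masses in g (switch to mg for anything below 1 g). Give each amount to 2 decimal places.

ferric citrate 23.20 mg; sodium nitrate 482.56 mg; potassium sulfate 313.20 mg; peptone 2.74 g

Scale factor = 232 mL / 100 mL = 2.32.
ferric citrate: 0.01 g × (232 mL / 100 mL) = 0.0232 g = 23.20 mg
sodium nitrate: 0.208 g × (232 mL / 100 mL) = 0.48256 g = 482.56 mg
potassium sulfate: 0.135 g × (232 mL / 100 mL) = 0.3132 g = 313.20 mg
peptone: 1.18 g × (232 mL / 100 mL) = 2.74 g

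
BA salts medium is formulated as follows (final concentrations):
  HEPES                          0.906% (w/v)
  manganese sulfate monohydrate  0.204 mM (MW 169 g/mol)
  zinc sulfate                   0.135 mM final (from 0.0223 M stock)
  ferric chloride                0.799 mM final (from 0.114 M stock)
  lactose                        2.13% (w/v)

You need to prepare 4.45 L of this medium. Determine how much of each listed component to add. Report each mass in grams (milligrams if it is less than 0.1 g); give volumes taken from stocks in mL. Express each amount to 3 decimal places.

Working volume: 4.45 L.
HEPES: 0.906% w/v = 9.06 g/L → 9.06 × 4.45 L = 40.317 g
manganese sulfate monohydrate: 0.204 mmol/L × 169 g/mol × 4.45 L ÷ 1000 = 0.153 g
zinc sulfate: dilute stock: 0.135 mM × 4450 mL ÷ 22.3 mM = 26.939 mL
ferric chloride: dilute stock: 0.799 mM × 4450 mL ÷ 114 mM = 31.189 mL
lactose: 2.13% w/v = 21.3 g/L → 21.3 × 4.45 L = 94.785 g

HEPES 40.317 g; manganese sulfate monohydrate 0.153 g; zinc sulfate 26.939 mL; ferric chloride 31.189 mL; lactose 94.785 g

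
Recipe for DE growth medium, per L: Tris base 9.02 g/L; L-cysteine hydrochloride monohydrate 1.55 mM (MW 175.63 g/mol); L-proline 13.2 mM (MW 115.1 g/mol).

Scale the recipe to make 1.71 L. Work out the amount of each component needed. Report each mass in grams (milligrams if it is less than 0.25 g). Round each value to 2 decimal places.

Tris base 15.42 g; L-cysteine hydrochloride monohydrate 0.47 g; L-proline 2.60 g

Scale factor relative to 1 L: 1.71.
Tris base: 9.02 g/L × 1.71 L = 15.42 g
L-cysteine hydrochloride monohydrate: 1.55 mmol/L × 175.63 g/mol × 1.71 L ÷ 1000 = 0.47 g
L-proline: 13.2 mmol/L × 115.1 g/mol × 1.71 L ÷ 1000 = 2.60 g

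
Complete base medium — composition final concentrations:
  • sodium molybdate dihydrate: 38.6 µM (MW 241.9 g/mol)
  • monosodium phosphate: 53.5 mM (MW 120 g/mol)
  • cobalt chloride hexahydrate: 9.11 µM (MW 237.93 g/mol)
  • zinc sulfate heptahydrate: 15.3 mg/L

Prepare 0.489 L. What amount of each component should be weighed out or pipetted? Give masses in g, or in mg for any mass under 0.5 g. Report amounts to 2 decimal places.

sodium molybdate dihydrate 4.57 mg; monosodium phosphate 3.14 g; cobalt chloride hexahydrate 1.06 mg; zinc sulfate heptahydrate 7.48 mg

Working volume: 0.489 L.
sodium molybdate dihydrate: 38.6 µmol/L × 241.9 g/mol × 0.489 L ÷ 1000 = 4.57 mg
monosodium phosphate: 53.5 mmol/L × 120 g/mol × 0.489 L ÷ 1000 = 3.14 g
cobalt chloride hexahydrate: 9.11 µmol/L × 237.93 g/mol × 0.489 L ÷ 1000 = 1.06 mg
zinc sulfate heptahydrate: 15.3 mg/L × 0.489 L = 7.48 mg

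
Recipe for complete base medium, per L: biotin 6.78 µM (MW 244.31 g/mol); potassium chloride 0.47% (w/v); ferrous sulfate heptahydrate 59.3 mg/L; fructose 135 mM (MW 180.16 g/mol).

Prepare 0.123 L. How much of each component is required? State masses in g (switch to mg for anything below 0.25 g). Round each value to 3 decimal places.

biotin 0.204 mg; potassium chloride 0.578 g; ferrous sulfate heptahydrate 7.294 mg; fructose 2.992 g

Scale factor relative to 1 L: 0.123.
biotin: 6.78 µmol/L × 244.31 g/mol × 0.123 L ÷ 1000 = 0.204 mg
potassium chloride: 0.47 g per 100 mL × 123 mL ÷ 100 = 0.578 g
ferrous sulfate heptahydrate: 59.3 mg/L × 0.123 L = 7.294 mg
fructose: 135 mmol/L × 180.16 g/mol × 0.123 L ÷ 1000 = 2.992 g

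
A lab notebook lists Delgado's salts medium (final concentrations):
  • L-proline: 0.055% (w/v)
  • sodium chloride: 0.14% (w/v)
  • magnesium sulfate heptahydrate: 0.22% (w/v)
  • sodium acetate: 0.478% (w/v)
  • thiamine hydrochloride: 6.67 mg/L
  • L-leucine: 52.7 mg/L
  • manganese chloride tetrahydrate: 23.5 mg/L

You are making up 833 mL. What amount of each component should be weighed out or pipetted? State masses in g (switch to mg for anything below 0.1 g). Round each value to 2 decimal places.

L-proline 0.46 g; sodium chloride 1.17 g; magnesium sulfate heptahydrate 1.83 g; sodium acetate 3.98 g; thiamine hydrochloride 5.56 mg; L-leucine 43.90 mg; manganese chloride tetrahydrate 19.58 mg

Target volume = 833 mL = 0.833 L.
L-proline: 0.055 g per 100 mL × 833 mL ÷ 100 = 0.46 g
sodium chloride: 0.14% w/v = 1.4 g/L → 1.4 × 0.833 L = 1.17 g
magnesium sulfate heptahydrate: 0.22 g per 100 mL × 833 mL ÷ 100 = 1.83 g
sodium acetate: 0.478 g per 100 mL × 833 mL ÷ 100 = 3.98 g
thiamine hydrochloride: 6.67 mg/L × 0.833 L = 5.56 mg
L-leucine: 52.7 mg/L × 0.833 L = 43.90 mg
manganese chloride tetrahydrate: 23.5 mg/L × 0.833 L = 19.58 mg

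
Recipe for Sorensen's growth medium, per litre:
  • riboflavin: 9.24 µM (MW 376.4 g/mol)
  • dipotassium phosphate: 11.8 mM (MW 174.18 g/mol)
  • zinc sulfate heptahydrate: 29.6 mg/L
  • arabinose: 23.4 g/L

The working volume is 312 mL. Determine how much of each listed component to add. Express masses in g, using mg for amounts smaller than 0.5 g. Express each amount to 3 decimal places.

Working volume: 312 mL = 0.312 L.
riboflavin: 9.24 µmol/L × 376.4 g/mol × 0.312 L ÷ 1000 = 1.085 mg
dipotassium phosphate: 11.8 mmol/L × 174.18 g/mol × 0.312 L ÷ 1000 = 0.641 g
zinc sulfate heptahydrate: 29.6 mg/L × 0.312 L = 9.235 mg
arabinose: 23.4 g/L × 0.312 L = 7.301 g

riboflavin 1.085 mg; dipotassium phosphate 0.641 g; zinc sulfate heptahydrate 9.235 mg; arabinose 7.301 g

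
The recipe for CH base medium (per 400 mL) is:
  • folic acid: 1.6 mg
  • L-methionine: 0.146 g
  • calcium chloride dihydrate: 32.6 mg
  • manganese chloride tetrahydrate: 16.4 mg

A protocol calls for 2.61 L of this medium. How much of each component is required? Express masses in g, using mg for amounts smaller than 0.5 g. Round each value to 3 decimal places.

folic acid 10.440 mg; L-methionine 0.953 g; calcium chloride dihydrate 212.715 mg; manganese chloride tetrahydrate 107.010 mg

Scale factor = 2610 mL / 400 mL = 6.525.
folic acid: 1.6 mg × (2610 mL / 400 mL) = 10.440 mg
L-methionine: 0.146 g × (2610 mL / 400 mL) = 0.953 g
calcium chloride dihydrate: 32.6 mg × (2610 mL / 400 mL) = 212.715 mg
manganese chloride tetrahydrate: 16.4 mg × (2610 mL / 400 mL) = 107.010 mg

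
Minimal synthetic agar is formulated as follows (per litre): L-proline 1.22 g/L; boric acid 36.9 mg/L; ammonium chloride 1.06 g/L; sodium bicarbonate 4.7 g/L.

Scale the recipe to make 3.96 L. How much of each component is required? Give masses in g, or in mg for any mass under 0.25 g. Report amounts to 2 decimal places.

L-proline 4.83 g; boric acid 146.12 mg; ammonium chloride 4.20 g; sodium bicarbonate 18.61 g

Working volume: 3.96 L.
L-proline: 1.22 g/L × 3.96 L = 4.83 g
boric acid: 36.9 mg/L × 3.96 L = 146.12 mg
ammonium chloride: 1.06 g/L × 3.96 L = 4.20 g
sodium bicarbonate: 4.7 g/L × 3.96 L = 18.61 g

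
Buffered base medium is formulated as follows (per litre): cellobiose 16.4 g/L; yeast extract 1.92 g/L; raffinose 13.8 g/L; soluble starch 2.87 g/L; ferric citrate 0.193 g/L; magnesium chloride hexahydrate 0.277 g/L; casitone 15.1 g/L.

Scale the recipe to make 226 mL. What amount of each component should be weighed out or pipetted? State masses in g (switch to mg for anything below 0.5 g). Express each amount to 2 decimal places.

cellobiose 3.71 g; yeast extract 433.92 mg; raffinose 3.12 g; soluble starch 0.65 g; ferric citrate 43.62 mg; magnesium chloride hexahydrate 62.60 mg; casitone 3.41 g

Target volume = 226 mL = 0.226 L.
cellobiose: 16.4 g/L × 0.226 L = 3.71 g
yeast extract: 1.92 g/L × 0.226 L = 0.43392 g = 433.92 mg
raffinose: 13.8 g/L × 0.226 L = 3.12 g
soluble starch: 2.87 g/L × 0.226 L = 0.65 g
ferric citrate: 0.193 g/L × 0.226 L = 0.043618 g = 43.62 mg
magnesium chloride hexahydrate: 0.277 g/L × 0.226 L = 0.062602 g = 62.60 mg
casitone: 15.1 g/L × 0.226 L = 3.41 g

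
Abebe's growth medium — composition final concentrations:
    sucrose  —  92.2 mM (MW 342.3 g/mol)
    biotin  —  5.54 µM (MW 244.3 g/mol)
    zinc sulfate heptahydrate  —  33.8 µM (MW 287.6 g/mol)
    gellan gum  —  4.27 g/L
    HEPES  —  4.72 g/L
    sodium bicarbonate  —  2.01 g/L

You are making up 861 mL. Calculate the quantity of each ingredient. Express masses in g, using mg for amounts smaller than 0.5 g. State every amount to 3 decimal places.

Working volume: 861 mL = 0.861 L.
sucrose: 92.2 mmol/L × 342.3 g/mol × 0.861 L ÷ 1000 = 27.173 g
biotin: 5.54 µmol/L × 244.3 g/mol × 0.861 L ÷ 1000 = 1.165 mg
zinc sulfate heptahydrate: 33.8 µmol/L × 287.6 g/mol × 0.861 L ÷ 1000 = 8.370 mg
gellan gum: 4.27 g/L × 0.861 L = 3.676 g
HEPES: 4.72 g/L × 0.861 L = 4.064 g
sodium bicarbonate: 2.01 g/L × 0.861 L = 1.731 g

sucrose 27.173 g; biotin 1.165 mg; zinc sulfate heptahydrate 8.370 mg; gellan gum 3.676 g; HEPES 4.064 g; sodium bicarbonate 1.731 g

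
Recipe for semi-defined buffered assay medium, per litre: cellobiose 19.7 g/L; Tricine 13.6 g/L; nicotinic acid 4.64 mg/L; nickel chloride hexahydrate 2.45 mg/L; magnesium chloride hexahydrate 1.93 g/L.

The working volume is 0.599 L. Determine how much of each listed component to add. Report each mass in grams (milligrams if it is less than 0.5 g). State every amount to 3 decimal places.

Working volume: 0.599 L.
cellobiose: 19.7 g/L × 0.599 L = 11.800 g
Tricine: 13.6 g/L × 0.599 L = 8.146 g
nicotinic acid: 4.64 mg/L × 0.599 L = 2.779 mg
nickel chloride hexahydrate: 2.45 mg/L × 0.599 L = 1.468 mg
magnesium chloride hexahydrate: 1.93 g/L × 0.599 L = 1.156 g

cellobiose 11.800 g; Tricine 8.146 g; nicotinic acid 2.779 mg; nickel chloride hexahydrate 1.468 mg; magnesium chloride hexahydrate 1.156 g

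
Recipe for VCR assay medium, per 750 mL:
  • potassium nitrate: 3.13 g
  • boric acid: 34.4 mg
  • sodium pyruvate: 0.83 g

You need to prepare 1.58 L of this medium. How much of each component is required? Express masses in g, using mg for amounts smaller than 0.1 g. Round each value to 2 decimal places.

Scale factor = 1580 mL / 750 mL = 2.10667.
potassium nitrate: 3.13 g × (1580 mL / 750 mL) = 6.59 g
boric acid: 34.4 mg × (1580 mL / 750 mL) = 72.47 mg
sodium pyruvate: 0.83 g × (1580 mL / 750 mL) = 1.75 g

potassium nitrate 6.59 g; boric acid 72.47 mg; sodium pyruvate 1.75 g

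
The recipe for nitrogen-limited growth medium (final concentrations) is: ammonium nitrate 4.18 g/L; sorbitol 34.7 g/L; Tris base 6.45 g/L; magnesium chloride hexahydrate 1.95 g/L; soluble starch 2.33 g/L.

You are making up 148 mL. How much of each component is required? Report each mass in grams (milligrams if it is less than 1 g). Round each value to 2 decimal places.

Scale factor relative to 1 L: 0.148.
ammonium nitrate: 4.18 g/L × 0.148 L = 0.61864 g = 618.64 mg
sorbitol: 34.7 g/L × 0.148 L = 5.14 g
Tris base: 6.45 g/L × 0.148 L = 0.9546 g = 954.60 mg
magnesium chloride hexahydrate: 1.95 g/L × 0.148 L = 0.2886 g = 288.60 mg
soluble starch: 2.33 g/L × 0.148 L = 0.34484 g = 344.84 mg

ammonium nitrate 618.64 mg; sorbitol 5.14 g; Tris base 954.60 mg; magnesium chloride hexahydrate 288.60 mg; soluble starch 344.84 mg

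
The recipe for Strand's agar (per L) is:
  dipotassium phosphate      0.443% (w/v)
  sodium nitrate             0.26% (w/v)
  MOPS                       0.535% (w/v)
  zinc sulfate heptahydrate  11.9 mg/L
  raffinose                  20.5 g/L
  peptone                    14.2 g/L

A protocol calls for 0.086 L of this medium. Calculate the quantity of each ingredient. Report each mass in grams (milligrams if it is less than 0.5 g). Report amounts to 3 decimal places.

Scale factor relative to 1 L: 0.086.
dipotassium phosphate: 0.443 g per 100 mL × 86 mL ÷ 100 = 0.38098 g = 380.980 mg
sodium nitrate: 0.26% w/v = 2.6 g/L → 2.6 × 0.086 L = 0.2236 g = 223.600 mg
MOPS: 0.535 g per 100 mL × 86 mL ÷ 100 = 0.4601 g = 460.100 mg
zinc sulfate heptahydrate: 11.9 mg/L × 0.086 L = 1.023 mg
raffinose: 20.5 g/L × 0.086 L = 1.763 g
peptone: 14.2 g/L × 0.086 L = 1.221 g

dipotassium phosphate 380.980 mg; sodium nitrate 223.600 mg; MOPS 460.100 mg; zinc sulfate heptahydrate 1.023 mg; raffinose 1.763 g; peptone 1.221 g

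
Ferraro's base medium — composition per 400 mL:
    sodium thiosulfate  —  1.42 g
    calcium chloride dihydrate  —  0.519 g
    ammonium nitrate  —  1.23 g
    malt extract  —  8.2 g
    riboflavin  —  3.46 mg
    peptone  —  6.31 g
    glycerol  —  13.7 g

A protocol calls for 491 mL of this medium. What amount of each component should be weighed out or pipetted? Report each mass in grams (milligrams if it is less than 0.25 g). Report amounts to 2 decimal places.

sodium thiosulfate 1.74 g; calcium chloride dihydrate 0.64 g; ammonium nitrate 1.51 g; malt extract 10.07 g; riboflavin 4.25 mg; peptone 7.75 g; glycerol 16.82 g

Ratio of target to recipe volume: 491 / 400 = 1.2275.
sodium thiosulfate: 1.42 g × (491 mL / 400 mL) = 1.74 g
calcium chloride dihydrate: 0.519 g × (491 mL / 400 mL) = 0.64 g
ammonium nitrate: 1.23 g × (491 mL / 400 mL) = 1.51 g
malt extract: 8.2 g × (491 mL / 400 mL) = 10.07 g
riboflavin: 3.46 mg × (491 mL / 400 mL) = 4.25 mg
peptone: 6.31 g × (491 mL / 400 mL) = 7.75 g
glycerol: 13.7 g × (491 mL / 400 mL) = 16.82 g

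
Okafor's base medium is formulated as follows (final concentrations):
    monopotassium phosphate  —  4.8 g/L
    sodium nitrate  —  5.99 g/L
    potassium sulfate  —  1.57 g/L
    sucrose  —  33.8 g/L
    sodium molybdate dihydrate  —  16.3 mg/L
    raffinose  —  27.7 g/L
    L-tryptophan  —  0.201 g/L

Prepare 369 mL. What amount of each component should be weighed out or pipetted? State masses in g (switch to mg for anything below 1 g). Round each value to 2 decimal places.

Scale factor relative to 1 L: 0.369.
monopotassium phosphate: 4.8 g/L × 0.369 L = 1.77 g
sodium nitrate: 5.99 g/L × 0.369 L = 2.21 g
potassium sulfate: 1.57 g/L × 0.369 L = 0.57933 g = 579.33 mg
sucrose: 33.8 g/L × 0.369 L = 12.47 g
sodium molybdate dihydrate: 16.3 mg/L × 0.369 L = 6.01 mg
raffinose: 27.7 g/L × 0.369 L = 10.22 g
L-tryptophan: 0.201 g/L × 0.369 L = 0.074169 g = 74.17 mg

monopotassium phosphate 1.77 g; sodium nitrate 2.21 g; potassium sulfate 579.33 mg; sucrose 12.47 g; sodium molybdate dihydrate 6.01 mg; raffinose 10.22 g; L-tryptophan 74.17 mg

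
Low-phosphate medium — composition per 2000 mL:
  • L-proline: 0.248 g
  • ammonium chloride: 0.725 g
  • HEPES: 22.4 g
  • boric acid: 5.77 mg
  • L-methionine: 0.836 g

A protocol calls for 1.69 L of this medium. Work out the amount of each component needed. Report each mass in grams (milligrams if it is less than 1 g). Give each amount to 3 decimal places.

Scale factor = 1690 mL / 2000 mL = 0.845.
L-proline: 0.248 g × (1690 mL / 2000 mL) = 0.20956 g = 209.560 mg
ammonium chloride: 0.725 g × (1690 mL / 2000 mL) = 0.612625 g = 612.625 mg
HEPES: 22.4 g × (1690 mL / 2000 mL) = 18.928 g
boric acid: 5.77 mg × (1690 mL / 2000 mL) = 4.876 mg
L-methionine: 0.836 g × (1690 mL / 2000 mL) = 0.70642 g = 706.420 mg

L-proline 209.560 mg; ammonium chloride 612.625 mg; HEPES 18.928 g; boric acid 4.876 mg; L-methionine 706.420 mg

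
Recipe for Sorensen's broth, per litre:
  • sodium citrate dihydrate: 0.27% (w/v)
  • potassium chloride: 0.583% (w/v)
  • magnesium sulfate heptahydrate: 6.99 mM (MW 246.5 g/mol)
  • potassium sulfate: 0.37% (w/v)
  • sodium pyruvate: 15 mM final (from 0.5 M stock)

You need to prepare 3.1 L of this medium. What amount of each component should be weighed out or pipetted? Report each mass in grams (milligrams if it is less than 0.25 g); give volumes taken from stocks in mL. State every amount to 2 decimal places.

Scale factor relative to 1 L: 3.1.
sodium citrate dihydrate: 0.27% w/v = 2.7 g/L → 2.7 × 3.1 L = 8.37 g
potassium chloride: 0.583 g per 100 mL × 3100 mL ÷ 100 = 18.07 g
magnesium sulfate heptahydrate: 6.99 mmol/L × 246.5 g/mol × 3.1 L ÷ 1000 = 5.34 g
potassium sulfate: 0.37% w/v = 3.7 g/L → 3.7 × 3.1 L = 11.47 g
sodium pyruvate: dilute stock: 15 mM × 3100 mL ÷ 500 mM = 93.00 mL

sodium citrate dihydrate 8.37 g; potassium chloride 18.07 g; magnesium sulfate heptahydrate 5.34 g; potassium sulfate 11.47 g; sodium pyruvate 93.00 mL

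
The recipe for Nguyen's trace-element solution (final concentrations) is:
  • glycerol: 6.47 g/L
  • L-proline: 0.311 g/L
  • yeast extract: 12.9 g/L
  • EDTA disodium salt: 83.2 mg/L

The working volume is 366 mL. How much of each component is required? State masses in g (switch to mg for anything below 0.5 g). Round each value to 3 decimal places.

glycerol 2.368 g; L-proline 113.826 mg; yeast extract 4.721 g; EDTA disodium salt 30.451 mg

Target volume = 366 mL = 0.366 L.
glycerol: 6.47 g/L × 0.366 L = 2.368 g
L-proline: 0.311 g/L × 0.366 L = 0.113826 g = 113.826 mg
yeast extract: 12.9 g/L × 0.366 L = 4.721 g
EDTA disodium salt: 83.2 mg/L × 0.366 L = 30.451 mg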